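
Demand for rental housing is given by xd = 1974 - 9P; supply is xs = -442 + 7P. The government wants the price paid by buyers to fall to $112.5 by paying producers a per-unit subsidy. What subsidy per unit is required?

Required subsidy s = $88 per unit

At a buyer price of 112.5, quantity demanded is 1974 − 9·112.5 = 961.5.
Sellers supply 961.5 only when they receive Ps with -442 + 7·Ps = 961.5, i.e. Ps = 200.5.
s = Ps − Pb = 200.5 − 112.5 = 88.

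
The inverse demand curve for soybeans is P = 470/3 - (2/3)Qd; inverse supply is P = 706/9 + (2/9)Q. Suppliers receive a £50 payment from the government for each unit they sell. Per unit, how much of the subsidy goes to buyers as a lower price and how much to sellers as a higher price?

Buyers gain £37.5 per unit; sellers gain £12.5 per unit

Pre-subsidy: 470/3 - (2/3)Q = 706/9 + (2/9)Q gives Q* = 88 and P* = 98.
With the subsidy, sellers receive Ps = Pb + 50 for each unit, where Pb is the price buyers pay.
On the curves, Pb = 470/3 - (2/3)Q and Ps = 706/9 + (2/9)Q; the wedge Ps − Pb = 50 gives 706/9 + (2/9)Q − (470/3 - (2/3)Q) = 50, so Q' = 144.25.
Then Pb = 470/3 − (2/3)·144.25 = 60.5 and Ps = 706/9 + (2/9)·144.25 = 110.5.
Buyers' price falls by P* − Pb = 98 − 60.5 = 37.5; sellers' price rises by Ps − P* = 110.5 − 98 = 12.5.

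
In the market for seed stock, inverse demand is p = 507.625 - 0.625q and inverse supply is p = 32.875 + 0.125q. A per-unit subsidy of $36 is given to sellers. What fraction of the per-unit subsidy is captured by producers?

Producer share = 1/6

Pre-subsidy: 507.625 - 0.625q = 32.875 + 0.125q gives q* = 633 and p* = 112.
With the subsidy, sellers receive ps = pb + 36 for each unit, where pb is the price buyers pay.
On the curves, pb = 507.625 - 0.625q and ps = 32.875 + 0.125q; the wedge ps − pb = 36 gives 32.875 + 0.125q − (507.625 - 0.625q) = 36, so q' = 681.
Then pb = 507.625 − 0.625·681 = 82 and ps = 32.875 + 0.125·681 = 118.
Buyers' price falls by p* − pb = 112 − 82 = 30; sellers' price rises by ps − p* = 118 − 112 = 6.
So producers capture 6/36 = 1/6 of each unit of subsidy.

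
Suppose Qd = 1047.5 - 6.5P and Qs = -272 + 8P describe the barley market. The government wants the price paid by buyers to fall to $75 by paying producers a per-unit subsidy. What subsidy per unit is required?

Required subsidy s = $29 per unit

At a buyer price of 75, quantity demanded is 1047.5 − 6.5·75 = 560.
Sellers supply 560 only when they receive Ps with -272 + 8·Ps = 560, i.e. Ps = 104.
s = Ps − Pb = 104 − 75 = 29.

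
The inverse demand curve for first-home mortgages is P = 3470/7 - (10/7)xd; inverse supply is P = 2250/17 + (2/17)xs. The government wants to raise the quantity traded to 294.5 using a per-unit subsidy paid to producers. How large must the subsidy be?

Required subsidy s = 92 per unit

At x = 294.5, from the demand curve buyers pay Pb = 3470/7 − (10/7)·294.5 = 75; from the supply curve sellers need Ps = 2250/17 + (2/17)·294.5 = 167.
The subsidy must fill the gap: s = Ps − Pb = 167 − 75 = 92.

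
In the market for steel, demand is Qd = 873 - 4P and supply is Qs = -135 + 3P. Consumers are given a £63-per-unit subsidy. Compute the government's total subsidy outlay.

Pre-subsidy: 873 - 4P = -135 + 3P gives P* = 144, Q* = 297.
With the rebate, buyers effectively pay Pb = Ps − 63, where Ps is the price sellers receive.
Demand in terms of Ps becomes Qd = 873 − 4(Ps − 63) = 1125 - 4Ps. Setting this equal to supply: 1125 - 4Ps = -135 + 3Ps, so Ps = 180.
Buyers pay Pb = 180 − 63 = 117; Q' = -135 + 3·180 = 405.
Government outlay = subsidy × quantity = 63 × 405 = 25515.

Government cost = £25515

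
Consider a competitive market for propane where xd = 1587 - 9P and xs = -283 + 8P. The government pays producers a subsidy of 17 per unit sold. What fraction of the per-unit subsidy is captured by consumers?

Pre-subsidy: 1587 - 9P = -283 + 8P gives P* = 110, x* = 597.
With the subsidy, sellers receive Ps = Pb + 17 for each unit, where Pb is the price buyers pay.
Supply in terms of Pb becomes xs = -283 + 8(Pb + 17) = -147 + 8Pb. Setting this equal to demand: 1587 - 9Pb = -147 + 8Pb, so Pb = 102.
Sellers receive Ps = 102 + 17 = 119; x' = 1587 − 9·102 = 669.
Buyers' price falls by P* − Pb = 110 − 102 = 8; sellers' price rises by Ps − P* = 119 − 110 = 9.
So consumers capture 8/17 = 8/17 of each unit of subsidy.

Consumer share = 8/17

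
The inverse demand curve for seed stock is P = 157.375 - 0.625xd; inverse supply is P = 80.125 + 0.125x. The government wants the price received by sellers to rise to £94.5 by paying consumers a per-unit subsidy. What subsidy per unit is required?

Required subsidy s = £9 per unit

At a seller price of 94.5, quantity supplied is -641 + 8·94.5 = 115.
Buyers absorb 115 only when they pay Pb = 157.375 − 0.625·115 = 85.5.
s = Ps − Pb = 94.5 − 85.5 = 9.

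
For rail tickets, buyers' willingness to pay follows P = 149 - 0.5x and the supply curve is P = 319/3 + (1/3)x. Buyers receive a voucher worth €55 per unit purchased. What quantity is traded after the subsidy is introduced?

Pre-subsidy: 149 - 0.5x = 319/3 + (1/3)x gives x* = 51.2 and P* = 123.4.
With the rebate, buyers effectively pay Pb = Ps − 55, where Ps is the price sellers receive.
On the curves, Pb = 149 - 0.5x and Ps = 319/3 + (1/3)x; the wedge Ps − Pb = 55 gives 319/3 + (1/3)x − (149 - 0.5x) = 55, so x' = 117.2.
Then Pb = 149 − 0.5·117.2 = 90.4 and Ps = 319/3 + (1/3)·117.2 = 145.4.

x' = 117.2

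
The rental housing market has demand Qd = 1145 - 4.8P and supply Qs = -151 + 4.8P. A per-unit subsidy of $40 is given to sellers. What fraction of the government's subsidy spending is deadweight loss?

DWL / government spending = 48/593

Pre-subsidy: 1145 - 4.8P = -151 + 4.8P gives P* = 135, Q* = 497.
With the subsidy, sellers receive Ps = Pb + 40 for each unit, where Pb is the price buyers pay.
Supply in terms of Pb becomes Qs = -151 + 4.8(Pb + 40) = 41 + 4.8Pb. Setting this equal to demand: 1145 - 4.8Pb = 41 + 4.8Pb, so Pb = 115.
Sellers receive Ps = 115 + 40 = 155; Q' = 1145 − 4.8·115 = 593.
ΔCS = ½(497 + 593)(135 − 115) = 10900; ΔPS = ½(497 + 593)(155 − 135) = 10900.
Government spending = 40 × 593 = 23720.
DWL = ½ × 40 × (593 − 497) = 1920; fraction = 1920 / 23720 = 48/593.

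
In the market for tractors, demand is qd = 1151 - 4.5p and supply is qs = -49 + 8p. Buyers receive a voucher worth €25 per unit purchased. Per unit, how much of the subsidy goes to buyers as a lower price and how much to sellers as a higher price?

Pre-subsidy: 1151 - 4.5p = -49 + 8p gives p* = 96, q* = 719.
With the rebate, buyers effectively pay pb = ps − 25, where ps is the price sellers receive.
Demand in terms of ps becomes qd = 1151 − 4.5(ps − 25) = 1263.5 - 4.5ps. Setting this equal to supply: 1263.5 - 4.5ps = -49 + 8ps, so ps = 105.
Buyers pay pb = 105 − 25 = 80; q' = -49 + 8·105 = 791.
Buyers' price falls by p* − pb = 96 − 80 = 16; sellers' price rises by ps − p* = 105 − 96 = 9.

Buyers gain €16 per unit; sellers gain €9 per unit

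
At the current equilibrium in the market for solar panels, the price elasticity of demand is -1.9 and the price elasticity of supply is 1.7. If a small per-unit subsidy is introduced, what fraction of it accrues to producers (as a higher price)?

Producer share = 19/36

For a small subsidy around the equilibrium, the benefit split depends on the relative slopes, which at a point are proportional to the elasticities.
Buyer share = εs/(εs + |εd|) = 1.7/(1.7 + 1.9) = 17/36; seller share = |εd|/(εs + |εd|) = 19/36.
So producers capture 19/36 of the subsidy.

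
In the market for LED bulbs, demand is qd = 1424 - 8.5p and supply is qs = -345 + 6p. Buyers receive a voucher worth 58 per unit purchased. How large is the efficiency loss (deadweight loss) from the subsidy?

Pre-subsidy: 1424 - 8.5p = -345 + 6p gives p* = 122, q* = 387.
With the rebate, buyers effectively pay pb = ps − 58, where ps is the price sellers receive.
Demand in terms of ps becomes qd = 1424 − 8.5(ps − 58) = 1917 - 8.5ps. Setting this equal to supply: 1917 - 8.5ps = -345 + 6ps, so ps = 156.
Buyers pay pb = 156 − 58 = 98; q' = -345 + 6·156 = 591.
The subsidy expands output by 591 − 387 = 204 past the efficient level; on those units the gap between marginal cost and willingness to pay runs from 0 up to 58.
DWL = ½ × 58 × 204 = 5916.

Deadweight loss = 5916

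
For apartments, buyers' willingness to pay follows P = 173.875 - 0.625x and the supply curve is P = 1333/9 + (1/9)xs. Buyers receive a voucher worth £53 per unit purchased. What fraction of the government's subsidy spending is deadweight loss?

DWL / government spending = 36/107

Pre-subsidy: 173.875 - 0.625x = 1333/9 + (1/9)x gives x* = 35 and P* = 152.
With the rebate, buyers effectively pay Pb = Ps − 53, where Ps is the price sellers receive.
On the curves, Pb = 173.875 - 0.625x and Ps = 1333/9 + (1/9)x; the wedge Ps − Pb = 53 gives 1333/9 + (1/9)x − (173.875 - 0.625x) = 53, so x' = 107.
Then Pb = 173.875 − 0.625·107 = 107 and Ps = 1333/9 + (1/9)·107 = 160.
ΔCS = ½(35 + 107)(152 − 107) = 3195; ΔPS = ½(35 + 107)(160 − 152) = 568.
Government spending = 53 × 107 = 5671.
DWL = ½ × 53 × (107 − 35) = 1908; fraction = 1908 / 5671 = 36/107.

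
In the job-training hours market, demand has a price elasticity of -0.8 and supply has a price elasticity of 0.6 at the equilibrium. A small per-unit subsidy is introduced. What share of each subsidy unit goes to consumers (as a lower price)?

For a small subsidy around the equilibrium, the benefit split depends on the relative slopes, which at a point are proportional to the elasticities.
Buyer share = εs/(εs + |εd|) = 0.6/(0.6 + 0.8) = 3/7; seller share = |εd|/(εs + |εd|) = 4/7.

Consumer share = 3/7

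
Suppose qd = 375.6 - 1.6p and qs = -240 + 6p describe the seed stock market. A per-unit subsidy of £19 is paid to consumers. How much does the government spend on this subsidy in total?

Government cost = £5130

Pre-subsidy: 375.6 - 1.6p = -240 + 6p gives p* = 81, q* = 246.
With the rebate, buyers effectively pay pb = ps − 19, where ps is the price sellers receive.
Demand in terms of ps becomes qd = 375.6 − 1.6(ps − 19) = 406 - 1.6ps. Setting this equal to supply: 406 - 1.6ps = -240 + 6ps, so ps = 85.
Buyers pay pb = 85 − 19 = 66; q' = -240 + 6·85 = 270.
Government outlay = subsidy × quantity = 19 × 270 = 5130.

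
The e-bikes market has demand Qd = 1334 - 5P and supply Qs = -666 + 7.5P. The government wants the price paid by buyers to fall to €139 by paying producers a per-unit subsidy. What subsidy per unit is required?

At a buyer price of 139, quantity demanded is 1334 − 5·139 = 639.
Sellers supply 639 only when they receive Ps with -666 + 7.5·Ps = 639, i.e. Ps = 174.
s = Ps − Pb = 174 − 139 = 35.

Required subsidy s = €35 per unit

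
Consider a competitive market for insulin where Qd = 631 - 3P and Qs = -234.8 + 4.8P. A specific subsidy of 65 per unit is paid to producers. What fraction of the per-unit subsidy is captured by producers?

Producer share = 5/13

Pre-subsidy: 631 - 3P = -234.8 + 4.8P gives P* = 111, Q* = 298.
With the subsidy, sellers receive Ps = Pb + 65 for each unit, where Pb is the price buyers pay.
Supply in terms of Pb becomes Qs = -234.8 + 4.8(Pb + 65) = 77.2 + 4.8Pb. Setting this equal to demand: 631 - 3Pb = 77.2 + 4.8Pb, so Pb = 71.
Sellers receive Ps = 71 + 65 = 136; Q' = 631 − 3·71 = 418.
Buyers' price falls by P* − Pb = 111 − 71 = 40; sellers' price rises by Ps − P* = 136 − 111 = 25.
So producers capture 25/65 = 5/13 of each unit of subsidy.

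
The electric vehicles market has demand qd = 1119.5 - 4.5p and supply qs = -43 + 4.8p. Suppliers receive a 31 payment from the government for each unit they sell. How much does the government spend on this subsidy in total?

Pre-subsidy: 1119.5 - 4.5p = -43 + 4.8p gives p* = 125, q* = 557.
With the subsidy, sellers receive ps = pb + 31 for each unit, where pb is the price buyers pay.
Supply in terms of pb becomes qs = -43 + 4.8(pb + 31) = 105.8 + 4.8pb. Setting this equal to demand: 1119.5 - 4.5pb = 105.8 + 4.8pb, so pb = 109.
Sellers receive ps = 109 + 31 = 140; q' = 1119.5 − 4.5·109 = 629.
Government outlay = subsidy × quantity = 31 × 629 = 19499.

Government cost = 19499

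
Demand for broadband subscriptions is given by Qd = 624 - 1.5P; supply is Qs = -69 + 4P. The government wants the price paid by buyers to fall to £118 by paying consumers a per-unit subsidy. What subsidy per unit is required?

At a buyer price of 118, quantity demanded is 624 − 1.5·118 = 447.
Sellers supply 447 only when they receive Ps with -69 + 4·Ps = 447, i.e. Ps = 129.
s = Ps − Pb = 129 − 118 = 11.

Required subsidy s = £11 per unit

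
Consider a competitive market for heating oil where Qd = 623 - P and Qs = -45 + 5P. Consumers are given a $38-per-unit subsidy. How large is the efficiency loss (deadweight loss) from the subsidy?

Pre-subsidy: 623 - P = -45 + 5P gives P* = 334/3, Q* = 1535/3.
With the rebate, buyers effectively pay Pb = Ps − 38, where Ps is the price sellers receive.
Demand in terms of Ps becomes Qd = 623 − 1(Ps − 38) = 661 - Ps. Setting this equal to supply: 661 - Ps = -45 + 5Ps, so Ps = 353/3.
Buyers pay Pb = 353/3 − 38 = 239/3; Q' = -45 + 5·(353/3) = 1630/3.
The subsidy expands output by 1630/3 − 1535/3 = 95/3 past the efficient level; on those units the gap between marginal cost and willingness to pay runs from 0 up to 38.
DWL = ½ × 38 × 95/3 = 1805/3.

Deadweight loss = 1805/3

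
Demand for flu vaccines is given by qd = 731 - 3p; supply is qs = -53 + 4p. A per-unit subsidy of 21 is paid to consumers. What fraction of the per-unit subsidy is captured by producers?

Pre-subsidy: 731 - 3p = -53 + 4p gives p* = 112, q* = 395.
With the rebate, buyers effectively pay pb = ps − 21, where ps is the price sellers receive.
Demand in terms of ps becomes qd = 731 − 3(ps − 21) = 794 - 3ps. Setting this equal to supply: 794 - 3ps = -53 + 4ps, so ps = 121.
Buyers pay pb = 121 − 21 = 100; q' = -53 + 4·121 = 431.
Buyers' price falls by p* − pb = 112 − 100 = 12; sellers' price rises by ps − p* = 121 − 112 = 9.
So producers capture 9/21 = 3/7 of each unit of subsidy.

Producer share = 3/7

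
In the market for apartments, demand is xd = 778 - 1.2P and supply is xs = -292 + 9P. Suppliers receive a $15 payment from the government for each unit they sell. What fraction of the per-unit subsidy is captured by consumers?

Consumer share = 15/17

Pre-subsidy: 778 - 1.2P = -292 + 9P gives P* = 5350/51, x* = 11086/17.
With the subsidy, sellers receive Ps = Pb + 15 for each unit, where Pb is the price buyers pay.
Supply in terms of Pb becomes xs = -292 + 9(Pb + 15) = -157 + 9Pb. Setting this equal to demand: 778 - 1.2Pb = -157 + 9Pb, so Pb = 275/3.
Sellers receive Ps = 275/3 + 15 = 320/3; x' = 778 − 1.2·(275/3) = 668.
Buyers' price falls by P* − Pb = 5350/51 − 275/3 = 225/17; sellers' price rises by Ps − P* = 320/3 − 5350/51 = 30/17.
So consumers capture (225/17)/15 = 15/17 of each unit of subsidy.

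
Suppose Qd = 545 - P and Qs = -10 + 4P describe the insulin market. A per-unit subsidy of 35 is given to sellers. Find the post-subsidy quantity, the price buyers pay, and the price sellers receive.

Q' = 462; buyers pay 83; sellers receive 118

Pre-subsidy: 545 - P = -10 + 4P gives P* = 111, Q* = 434.
With the subsidy, sellers receive Ps = Pb + 35 for each unit, where Pb is the price buyers pay.
Supply in terms of Pb becomes Qs = -10 + 4(Pb + 35) = 130 + 4Pb. Setting this equal to demand: 545 - Pb = 130 + 4Pb, so Pb = 83.
Sellers receive Ps = 83 + 35 = 118; Q' = 545 − 1·83 = 462.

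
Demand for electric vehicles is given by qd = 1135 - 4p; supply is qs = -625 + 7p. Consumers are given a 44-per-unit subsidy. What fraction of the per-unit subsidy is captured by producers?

Producer share = 4/11

Pre-subsidy: 1135 - 4p = -625 + 7p gives p* = 160, q* = 495.
With the rebate, buyers effectively pay pb = ps − 44, where ps is the price sellers receive.
Demand in terms of ps becomes qd = 1135 − 4(ps − 44) = 1311 - 4ps. Setting this equal to supply: 1311 - 4ps = -625 + 7ps, so ps = 176.
Buyers pay pb = 176 − 44 = 132; q' = -625 + 7·176 = 607.
Buyers' price falls by p* − pb = 160 − 132 = 28; sellers' price rises by ps − p* = 176 − 160 = 16.
So producers capture 16/44 = 4/11 of each unit of subsidy.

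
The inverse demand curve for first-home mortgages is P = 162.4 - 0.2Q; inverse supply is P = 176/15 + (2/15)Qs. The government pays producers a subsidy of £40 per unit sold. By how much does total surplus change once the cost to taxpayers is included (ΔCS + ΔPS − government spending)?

Net change in total surplus = -£2400

Pre-subsidy: 162.4 - 0.2Q = 176/15 + (2/15)Q gives Q* = 452 and P* = 72.
With the subsidy, sellers receive Ps = Pb + 40 for each unit, where Pb is the price buyers pay.
On the curves, Pb = 162.4 - 0.2Q and Ps = 176/15 + (2/15)Q; the wedge Ps − Pb = 40 gives 176/15 + (2/15)Q − (162.4 - 0.2Q) = 40, so Q' = 572.
Then Pb = 162.4 − 0.2·572 = 48 and Ps = 176/15 + (2/15)·572 = 88.
ΔCS = ½(452 + 572)(72 − 48) = 12288; ΔPS = ½(452 + 572)(88 − 72) = 8192.
Government spending = 40 × 572 = 22880.
Net change = 12288 + 8192 − 22880 = -2400. The loss equals the DWL triangle ½·40·120.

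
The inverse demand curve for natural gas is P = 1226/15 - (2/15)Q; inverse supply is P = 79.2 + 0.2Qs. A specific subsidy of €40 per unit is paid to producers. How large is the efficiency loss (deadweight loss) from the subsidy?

Pre-subsidy: 1226/15 - (2/15)Q = 79.2 + 0.2Q gives Q* = 7.6 and P* = 80.72.
With the subsidy, sellers receive Ps = Pb + 40 for each unit, where Pb is the price buyers pay.
On the curves, Pb = 1226/15 - (2/15)Q and Ps = 79.2 + 0.2Q; the wedge Ps − Pb = 40 gives 79.2 + 0.2Q − (1226/15 - (2/15)Q) = 40, so Q' = 127.6.
Then Pb = 1226/15 − (2/15)·127.6 = 64.72 and Ps = 79.2 + 0.2·127.6 = 104.72.
The subsidy expands output by 127.6 − 7.6 = 120 past the efficient level; on those units the gap between marginal cost and willingness to pay runs from 0 up to 40.
DWL = ½ × 40 × 120 = 2400.

Deadweight loss = €2400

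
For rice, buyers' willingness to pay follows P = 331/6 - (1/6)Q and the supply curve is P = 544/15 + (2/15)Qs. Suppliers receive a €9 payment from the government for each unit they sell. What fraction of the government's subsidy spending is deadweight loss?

Pre-subsidy: 331/6 - (1/6)Q = 544/15 + (2/15)Q gives Q* = 63 and P* = 134/3.
With the subsidy, sellers receive Ps = Pb + 9 for each unit, where Pb is the price buyers pay.
On the curves, Pb = 331/6 - (1/6)Q and Ps = 544/15 + (2/15)Q; the wedge Ps − Pb = 9 gives 544/15 + (2/15)Q − (331/6 - (1/6)Q) = 9, so Q' = 93.
Then Pb = 331/6 − (1/6)·93 = 119/3 and Ps = 544/15 + (2/15)·93 = 146/3.
ΔCS = ½(63 + 93)(134/3 − 119/3) = 390; ΔPS = ½(63 + 93)(146/3 − 134/3) = 312.
Government spending = 9 × 93 = 837.
DWL = ½ × 9 × (93 − 63) = 135; fraction = 135 / 837 = 5/31.

DWL / government spending = 5/31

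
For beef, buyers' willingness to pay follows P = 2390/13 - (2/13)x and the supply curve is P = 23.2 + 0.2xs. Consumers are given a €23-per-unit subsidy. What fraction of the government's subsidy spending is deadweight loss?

Pre-subsidy: 2390/13 - (2/13)x = 23.2 + 0.2x gives x* = 454 and P* = 114.
With the rebate, buyers effectively pay Pb = Ps − 23, where Ps is the price sellers receive.
On the curves, Pb = 2390/13 - (2/13)x and Ps = 23.2 + 0.2x; the wedge Ps − Pb = 23 gives 23.2 + 0.2x − (2390/13 - (2/13)x) = 23, so x' = 519.
Then Pb = 2390/13 − (2/13)·519 = 104 and Ps = 23.2 + 0.2·519 = 127.
ΔCS = ½(454 + 519)(114 − 104) = 4865; ΔPS = ½(454 + 519)(127 − 114) = 6324.5.
Government spending = 23 × 519 = 11937.
DWL = ½ × 23 × (519 − 454) = 747.5; fraction = 747.5 / 11937 = 65/1038.

DWL / government spending = 65/1038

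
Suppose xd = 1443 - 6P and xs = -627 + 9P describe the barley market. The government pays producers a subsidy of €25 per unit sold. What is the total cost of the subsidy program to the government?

Government cost = €17625

Pre-subsidy: 1443 - 6P = -627 + 9P gives P* = 138, x* = 615.
With the subsidy, sellers receive Ps = Pb + 25 for each unit, where Pb is the price buyers pay.
Supply in terms of Pb becomes xs = -627 + 9(Pb + 25) = -402 + 9Pb. Setting this equal to demand: 1443 - 6Pb = -402 + 9Pb, so Pb = 123.
Sellers receive Ps = 123 + 25 = 148; x' = 1443 − 6·123 = 705.
Government outlay = subsidy × quantity = 25 × 705 = 17625.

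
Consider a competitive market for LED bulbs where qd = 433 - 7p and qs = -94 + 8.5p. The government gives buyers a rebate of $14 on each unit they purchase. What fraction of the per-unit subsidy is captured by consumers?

Consumer share = 17/31

Pre-subsidy: 433 - 7p = -94 + 8.5p gives p* = 34, q* = 195.
With the rebate, buyers effectively pay pb = ps − 14, where ps is the price sellers receive.
Demand in terms of ps becomes qd = 433 − 7(ps − 14) = 531 - 7ps. Setting this equal to supply: 531 - 7ps = -94 + 8.5ps, so ps = 1250/31.
Buyers pay pb = 1250/31 − 14 = 816/31; q' = -94 + 8.5·(1250/31) = 7711/31.
Buyers' price falls by p* − pb = 34 − 816/31 = 238/31; sellers' price rises by ps − p* = 1250/31 − 34 = 196/31.
So consumers capture (238/31)/14 = 17/31 of each unit of subsidy.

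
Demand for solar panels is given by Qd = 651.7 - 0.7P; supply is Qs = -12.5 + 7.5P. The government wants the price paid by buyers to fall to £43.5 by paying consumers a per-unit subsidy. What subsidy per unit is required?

At a buyer price of 43.5, quantity demanded is 651.7 − 0.7·43.5 = 621.25.
Sellers supply 621.25 only when they receive Ps with -12.5 + 7.5·Ps = 621.25, i.e. Ps = 84.5.
s = Ps − Pb = 84.5 − 43.5 = 41.

Required subsidy s = £41 per unit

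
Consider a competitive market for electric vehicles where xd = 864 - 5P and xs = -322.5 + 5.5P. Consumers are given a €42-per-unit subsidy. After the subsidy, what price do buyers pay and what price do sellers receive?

Pre-subsidy: 864 - 5P = -322.5 + 5.5P gives P* = 113, x* = 299.
With the rebate, buyers effectively pay Pb = Ps − 42, where Ps is the price sellers receive.
Demand in terms of Ps becomes xd = 864 − 5(Ps − 42) = 1074 - 5Ps. Setting this equal to supply: 1074 - 5Ps = -322.5 + 5.5Ps, so Ps = 133.
Buyers pay Pb = 133 − 42 = 91; x' = -322.5 + 5.5·133 = 409.

Buyers pay €91; sellers receive €133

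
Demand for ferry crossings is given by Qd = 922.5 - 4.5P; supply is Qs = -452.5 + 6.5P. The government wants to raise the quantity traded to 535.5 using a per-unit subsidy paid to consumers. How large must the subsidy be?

At Q = 535.5, invert demand for the buyer price: Pb = (922.5 − 535.5)/4.5 = 86; invert supply for the seller price: Ps = (535.5 − (-452.5))/6.5 = 152.
The subsidy must fill the gap: s = Ps − Pb = 152 − 86 = 66.

Required subsidy s = 66 per unit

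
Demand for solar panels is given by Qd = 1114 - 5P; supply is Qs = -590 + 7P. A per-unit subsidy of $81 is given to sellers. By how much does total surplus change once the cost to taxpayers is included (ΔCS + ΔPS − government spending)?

Net change in total surplus = -$9568.125

Pre-subsidy: 1114 - 5P = -590 + 7P gives P* = 142, Q* = 404.
With the subsidy, sellers receive Ps = Pb + 81 for each unit, where Pb is the price buyers pay.
Supply in terms of Pb becomes Qs = -590 + 7(Pb + 81) = -23 + 7Pb. Setting this equal to demand: 1114 - 5Pb = -23 + 7Pb, so Pb = 94.75.
Sellers receive Ps = 94.75 + 81 = 175.75; Q' = 1114 − 5·94.75 = 640.25.
ΔCS = ½(404 + 640.25)(142 − 94.75) = 24670.40625; ΔPS = ½(404 + 640.25)(175.75 − 142) = 17621.71875.
Government spending = 81 × 640.25 = 51860.25.
Net change = 24670.40625 + 17621.71875 − 51860.25 = -9568.125. The loss equals the DWL triangle ½·81·236.25.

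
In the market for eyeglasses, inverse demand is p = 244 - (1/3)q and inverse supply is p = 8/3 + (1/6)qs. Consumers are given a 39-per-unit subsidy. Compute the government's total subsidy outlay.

Pre-subsidy: 244 - (1/3)q = 8/3 + (1/6)q gives q* = 1448/3 and p* = 748/9.
With the rebate, buyers effectively pay pb = ps − 39, where ps is the price sellers receive.
On the curves, pb = 244 - (1/3)q and ps = 8/3 + (1/6)q; the wedge ps − pb = 39 gives 8/3 + (1/6)q − (244 - (1/3)q) = 39, so q' = 1682/3.
Then pb = 244 − (1/3)·(1682/3) = 514/9 and ps = 8/3 + (1/6)·(1682/3) = 865/9.
Government outlay = subsidy × quantity = 39 × 1682/3 = 21866.

Government cost = 21866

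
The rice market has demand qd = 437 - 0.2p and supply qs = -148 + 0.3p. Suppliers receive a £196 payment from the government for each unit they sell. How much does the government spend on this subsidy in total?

Pre-subsidy: 437 - 0.2p = -148 + 0.3p gives p* = 1170, q* = 203.
With the subsidy, sellers receive ps = pb + 196 for each unit, where pb is the price buyers pay.
Supply in terms of pb becomes qs = -148 + 0.3(pb + 196) = -89.2 + 0.3pb. Setting this equal to demand: 437 - 0.2pb = -89.2 + 0.3pb, so pb = 1052.4.
Sellers receive ps = 1052.4 + 196 = 1248.4; q' = 437 − 0.2·1052.4 = 226.52.
Government outlay = subsidy × quantity = 196 × 226.52 = 44397.92.

Government cost = £44397.92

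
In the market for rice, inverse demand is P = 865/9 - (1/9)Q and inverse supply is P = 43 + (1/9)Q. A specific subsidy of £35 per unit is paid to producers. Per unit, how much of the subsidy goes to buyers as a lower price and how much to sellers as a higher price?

Pre-subsidy: 865/9 - (1/9)Q = 43 + (1/9)Q gives Q* = 239 and P* = 626/9.
With the subsidy, sellers receive Ps = Pb + 35 for each unit, where Pb is the price buyers pay.
On the curves, Pb = 865/9 - (1/9)Q and Ps = 43 + (1/9)Q; the wedge Ps − Pb = 35 gives 43 + (1/9)Q − (865/9 - (1/9)Q) = 35, so Q' = 396.5.
Then Pb = 865/9 − (1/9)·396.5 = 937/18 and Ps = 43 + (1/9)·396.5 = 1567/18.
Buyers' price falls by P* − Pb = 626/9 − 937/18 = 17.5; sellers' price rises by Ps − P* = 1567/18 − 626/9 = 17.5.

Buyers gain £17.5 per unit; sellers gain £17.5 per unit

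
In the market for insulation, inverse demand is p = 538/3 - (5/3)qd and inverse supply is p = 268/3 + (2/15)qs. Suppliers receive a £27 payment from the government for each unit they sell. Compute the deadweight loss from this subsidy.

Pre-subsidy: 538/3 - (5/3)q = 268/3 + (2/15)q gives q* = 50 and p* = 96.
With the subsidy, sellers receive ps = pb + 27 for each unit, where pb is the price buyers pay.
On the curves, pb = 538/3 - (5/3)q and ps = 268/3 + (2/15)q; the wedge ps − pb = 27 gives 268/3 + (2/15)q − (538/3 - (5/3)q) = 27, so q' = 65.
Then pb = 538/3 − (5/3)·65 = 71 and ps = 268/3 + (2/15)·65 = 98.
The subsidy expands output by 65 − 50 = 15 past the efficient level; on those units the gap between marginal cost and willingness to pay runs from 0 up to 27.
DWL = ½ × 27 × 15 = 202.5.

Deadweight loss = £202.5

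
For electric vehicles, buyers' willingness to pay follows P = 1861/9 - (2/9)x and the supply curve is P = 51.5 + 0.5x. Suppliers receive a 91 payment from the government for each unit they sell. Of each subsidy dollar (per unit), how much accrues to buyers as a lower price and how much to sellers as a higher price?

Buyers gain 28 per unit; sellers gain 63 per unit

Pre-subsidy: 1861/9 - (2/9)x = 51.5 + 0.5x gives x* = 215 and P* = 159.
With the subsidy, sellers receive Ps = Pb + 91 for each unit, where Pb is the price buyers pay.
On the curves, Pb = 1861/9 - (2/9)x and Ps = 51.5 + 0.5x; the wedge Ps − Pb = 91 gives 51.5 + 0.5x − (1861/9 - (2/9)x) = 91, so x' = 341.
Then Pb = 1861/9 − (2/9)·341 = 131 and Ps = 51.5 + 0.5·341 = 222.
Buyers' price falls by P* − Pb = 159 − 131 = 28; sellers' price rises by Ps − P* = 222 − 159 = 63.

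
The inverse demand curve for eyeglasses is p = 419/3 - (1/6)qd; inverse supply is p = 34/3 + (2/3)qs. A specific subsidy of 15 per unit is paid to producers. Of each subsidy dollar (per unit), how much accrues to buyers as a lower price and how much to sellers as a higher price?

Pre-subsidy: 419/3 - (1/6)q = 34/3 + (2/3)q gives q* = 154 and p* = 114.
With the subsidy, sellers receive ps = pb + 15 for each unit, where pb is the price buyers pay.
On the curves, pb = 419/3 - (1/6)q and ps = 34/3 + (2/3)q; the wedge ps − pb = 15 gives 34/3 + (2/3)q − (419/3 - (1/6)q) = 15, so q' = 172.
Then pb = 419/3 − (1/6)·172 = 111 and ps = 34/3 + (2/3)·172 = 126.
Buyers' price falls by p* − pb = 114 − 111 = 3; sellers' price rises by ps − p* = 126 − 114 = 12.

Buyers gain 3 per unit; sellers gain 12 per unit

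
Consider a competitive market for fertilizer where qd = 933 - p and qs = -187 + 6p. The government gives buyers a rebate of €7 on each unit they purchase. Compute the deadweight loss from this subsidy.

Pre-subsidy: 933 - p = -187 + 6p gives p* = 160, q* = 773.
With the rebate, buyers effectively pay pb = ps − 7, where ps is the price sellers receive.
Demand in terms of ps becomes qd = 933 − 1(ps − 7) = 940 - ps. Setting this equal to supply: 940 - ps = -187 + 6ps, so ps = 161.
Buyers pay pb = 161 − 7 = 154; q' = -187 + 6·161 = 779.
The subsidy expands output by 779 − 773 = 6 past the efficient level; on those units the gap between marginal cost and willingness to pay runs from 0 up to 7.
DWL = ½ × 7 × 6 = 21.

Deadweight loss = €21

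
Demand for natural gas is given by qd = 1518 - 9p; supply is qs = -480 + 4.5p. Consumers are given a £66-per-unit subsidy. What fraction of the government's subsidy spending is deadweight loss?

DWL / government spending = 0.2578125

Pre-subsidy: 1518 - 9p = -480 + 4.5p gives p* = 148, q* = 186.
With the rebate, buyers effectively pay pb = ps − 66, where ps is the price sellers receive.
Demand in terms of ps becomes qd = 1518 − 9(ps − 66) = 2112 - 9ps. Setting this equal to supply: 2112 - 9ps = -480 + 4.5ps, so ps = 192.
Buyers pay pb = 192 − 66 = 126; q' = -480 + 4.5·192 = 384.
ΔCS = ½(186 + 384)(148 − 126) = 6270; ΔPS = ½(186 + 384)(192 − 148) = 12540.
Government spending = 66 × 384 = 25344.
DWL = ½ × 66 × (384 − 186) = 6534; fraction = 6534 / 25344 = 0.2578125.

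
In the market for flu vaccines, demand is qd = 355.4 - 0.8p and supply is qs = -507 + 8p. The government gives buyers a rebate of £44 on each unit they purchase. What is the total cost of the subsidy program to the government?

Pre-subsidy: 355.4 - 0.8p = -507 + 8p gives p* = 98, q* = 277.
With the rebate, buyers effectively pay pb = ps − 44, where ps is the price sellers receive.
Demand in terms of ps becomes qd = 355.4 − 0.8(ps − 44) = 390.6 - 0.8ps. Setting this equal to supply: 390.6 - 0.8ps = -507 + 8ps, so ps = 102.
Buyers pay pb = 102 − 44 = 58; q' = -507 + 8·102 = 309.
Government outlay = subsidy × quantity = 44 × 309 = 13596.

Government cost = £13596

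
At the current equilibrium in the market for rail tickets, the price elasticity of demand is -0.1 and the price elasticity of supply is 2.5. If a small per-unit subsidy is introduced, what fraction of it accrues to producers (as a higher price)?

For a small subsidy around the equilibrium, the benefit split depends on the relative slopes, which at a point are proportional to the elasticities.
Buyer share = εs/(εs + |εd|) = 2.5/(2.5 + 0.1) = 25/26; seller share = |εd|/(εs + |εd|) = 1/26.
So producers capture 1/26 of the subsidy.

Producer share = 1/26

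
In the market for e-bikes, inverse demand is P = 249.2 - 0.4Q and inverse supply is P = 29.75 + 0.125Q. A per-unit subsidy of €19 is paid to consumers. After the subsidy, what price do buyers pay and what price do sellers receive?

Buyers pay 1418/21; sellers receive 1817/21

Pre-subsidy: 249.2 - 0.4Q = 29.75 + 0.125Q gives Q* = 418 and P* = 82.
With the rebate, buyers effectively pay Pb = Ps − 19, where Ps is the price sellers receive.
On the curves, Pb = 249.2 - 0.4Q and Ps = 29.75 + 0.125Q; the wedge Ps − Pb = 19 gives 29.75 + 0.125Q − (249.2 - 0.4Q) = 19, so Q' = 9538/21.
Then Pb = 249.2 − 0.4·(9538/21) = 1418/21 and Ps = 29.75 + 0.125·(9538/21) = 1817/21.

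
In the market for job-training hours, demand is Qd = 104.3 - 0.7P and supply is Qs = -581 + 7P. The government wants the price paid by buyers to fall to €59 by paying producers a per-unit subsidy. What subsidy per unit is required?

At a buyer price of 59, quantity demanded is 104.3 − 0.7·59 = 63.
Sellers supply 63 only when they receive Ps with -581 + 7·Ps = 63, i.e. Ps = 92.
s = Ps − Pb = 92 − 59 = 33.

Required subsidy s = €33 per unit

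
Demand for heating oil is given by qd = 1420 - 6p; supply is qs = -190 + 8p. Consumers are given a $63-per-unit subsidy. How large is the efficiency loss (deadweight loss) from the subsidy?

Pre-subsidy: 1420 - 6p = -190 + 8p gives p* = 115, q* = 730.
With the rebate, buyers effectively pay pb = ps − 63, where ps is the price sellers receive.
Demand in terms of ps becomes qd = 1420 − 6(ps − 63) = 1798 - 6ps. Setting this equal to supply: 1798 - 6ps = -190 + 8ps, so ps = 142.
Buyers pay pb = 142 − 63 = 79; q' = -190 + 8·142 = 946.
The subsidy expands output by 946 − 730 = 216 past the efficient level; on those units the gap between marginal cost and willingness to pay runs from 0 up to 63.
DWL = ½ × 63 × 216 = 6804.

Deadweight loss = $6804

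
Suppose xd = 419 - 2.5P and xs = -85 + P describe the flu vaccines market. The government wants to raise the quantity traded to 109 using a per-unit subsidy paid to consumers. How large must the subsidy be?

At x = 109, invert demand for the buyer price: Pb = (419 − 109)/2.5 = 124; invert supply for the seller price: Ps = (109 − (-85))/1 = 194.
The subsidy must fill the gap: s = Ps − Pb = 194 − 124 = 70.

Required subsidy s = 70 per unit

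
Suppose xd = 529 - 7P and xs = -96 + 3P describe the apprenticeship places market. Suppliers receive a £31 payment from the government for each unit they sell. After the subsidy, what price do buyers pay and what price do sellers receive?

Buyers pay £53.2; sellers receive £84.2

Pre-subsidy: 529 - 7P = -96 + 3P gives P* = 62.5, x* = 91.5.
With the subsidy, sellers receive Ps = Pb + 31 for each unit, where Pb is the price buyers pay.
Supply in terms of Pb becomes xs = -96 + 3(Pb + 31) = -3 + 3Pb. Setting this equal to demand: 529 - 7Pb = -3 + 3Pb, so Pb = 53.2.
Sellers receive Ps = 53.2 + 31 = 84.2; x' = 529 − 7·53.2 = 156.6.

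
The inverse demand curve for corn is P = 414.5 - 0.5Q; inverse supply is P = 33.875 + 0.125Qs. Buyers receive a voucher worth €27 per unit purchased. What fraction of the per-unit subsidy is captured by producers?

Producer share = 0.2

Pre-subsidy: 414.5 - 0.5Q = 33.875 + 0.125Q gives Q* = 609 and P* = 110.
With the rebate, buyers effectively pay Pb = Ps − 27, where Ps is the price sellers receive.
On the curves, Pb = 414.5 - 0.5Q and Ps = 33.875 + 0.125Q; the wedge Ps − Pb = 27 gives 33.875 + 0.125Q − (414.5 - 0.5Q) = 27, so Q' = 652.2.
Then Pb = 414.5 − 0.5·652.2 = 88.4 and Ps = 33.875 + 0.125·652.2 = 115.4.
Buyers' price falls by P* − Pb = 110 − 88.4 = 21.6; sellers' price rises by Ps − P* = 115.4 − 110 = 5.4.
So producers capture 5.4/27 = 0.2 of each unit of subsidy.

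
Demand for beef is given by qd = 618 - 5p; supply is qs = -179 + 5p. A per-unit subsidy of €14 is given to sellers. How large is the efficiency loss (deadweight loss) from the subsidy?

Deadweight loss = €245

Pre-subsidy: 618 - 5p = -179 + 5p gives p* = 79.7, q* = 219.5.
With the subsidy, sellers receive ps = pb + 14 for each unit, where pb is the price buyers pay.
Supply in terms of pb becomes qs = -179 + 5(pb + 14) = -109 + 5pb. Setting this equal to demand: 618 - 5pb = -109 + 5pb, so pb = 72.7.
Sellers receive ps = 72.7 + 14 = 86.7; q' = 618 − 5·72.7 = 254.5.
The subsidy expands output by 254.5 − 219.5 = 35 past the efficient level; on those units the gap between marginal cost and willingness to pay runs from 0 up to 14.
DWL = ½ × 14 × 35 = 245.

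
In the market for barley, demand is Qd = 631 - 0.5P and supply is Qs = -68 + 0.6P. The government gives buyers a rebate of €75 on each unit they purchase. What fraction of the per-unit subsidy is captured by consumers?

Consumer share = 6/11

Pre-subsidy: 631 - 0.5P = -68 + 0.6P gives P* = 6990/11, Q* = 3446/11.
With the rebate, buyers effectively pay Pb = Ps − 75, where Ps is the price sellers receive.
Demand in terms of Ps becomes Qd = 631 − 0.5(Ps − 75) = 668.5 - 0.5Ps. Setting this equal to supply: 668.5 - 0.5Ps = -68 + 0.6Ps, so Ps = 7365/11.
Buyers pay Pb = 7365/11 − 75 = 6540/11; Q' = -68 + 0.6·(7365/11) = 3671/11.
Buyers' price falls by P* − Pb = 6990/11 − 6540/11 = 450/11; sellers' price rises by Ps − P* = 7365/11 − 6990/11 = 375/11.
So consumers capture (450/11)/75 = 6/11 of each unit of subsidy.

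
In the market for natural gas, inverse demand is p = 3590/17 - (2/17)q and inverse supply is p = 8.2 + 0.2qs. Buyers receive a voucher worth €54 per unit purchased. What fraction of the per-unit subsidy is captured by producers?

Producer share = 17/27

Pre-subsidy: 3590/17 - (2/17)q = 8.2 + 0.2q gives q* = 639 and p* = 136.
With the rebate, buyers effectively pay pb = ps − 54, where ps is the price sellers receive.
On the curves, pb = 3590/17 - (2/17)q and ps = 8.2 + 0.2q; the wedge ps − pb = 54 gives 8.2 + 0.2q − (3590/17 - (2/17)q) = 54, so q' = 809.
Then pb = 3590/17 − (2/17)·809 = 116 and ps = 8.2 + 0.2·809 = 170.
Buyers' price falls by p* − pb = 136 − 116 = 20; sellers' price rises by ps − p* = 170 − 136 = 34.
So producers capture 34/54 = 17/27 of each unit of subsidy.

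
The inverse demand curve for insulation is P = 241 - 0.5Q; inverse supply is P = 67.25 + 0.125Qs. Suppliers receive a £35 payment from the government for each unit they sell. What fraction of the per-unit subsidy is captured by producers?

Producer share = 0.2

Pre-subsidy: 241 - 0.5Q = 67.25 + 0.125Q gives Q* = 278 and P* = 102.
With the subsidy, sellers receive Ps = Pb + 35 for each unit, where Pb is the price buyers pay.
On the curves, Pb = 241 - 0.5Q and Ps = 67.25 + 0.125Q; the wedge Ps − Pb = 35 gives 67.25 + 0.125Q − (241 - 0.5Q) = 35, so Q' = 334.
Then Pb = 241 − 0.5·334 = 74 and Ps = 67.25 + 0.125·334 = 109.
Buyers' price falls by P* − Pb = 102 − 74 = 28; sellers' price rises by Ps − P* = 109 − 102 = 7.
So producers capture 7/35 = 0.2 of each unit of subsidy.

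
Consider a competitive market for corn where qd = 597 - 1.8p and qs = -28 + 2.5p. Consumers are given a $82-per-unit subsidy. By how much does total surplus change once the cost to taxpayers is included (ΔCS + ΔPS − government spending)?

Net change in total surplus = -151290/43

Pre-subsidy: 597 - 1.8p = -28 + 2.5p gives p* = 6250/43, q* = 14421/43.
With the rebate, buyers effectively pay pb = ps − 82, where ps is the price sellers receive.
Demand in terms of ps becomes qd = 597 − 1.8(ps − 82) = 744.6 - 1.8ps. Setting this equal to supply: 744.6 - 1.8ps = -28 + 2.5ps, so ps = 7726/43.
Buyers pay pb = 7726/43 − 82 = 4200/43; q' = -28 + 2.5·(7726/43) = 18111/43.
ΔCS = ½(14421/43 + 18111/43)(6250/43 − 4200/43) = 33345300/1849; ΔPS = ½(14421/43 + 18111/43)(7726/43 − 6250/43) = 24008616/1849.
Government spending = 82 × 18111/43 = 1485102/43.
Net change = 33345300/1849 + 24008616/1849 − 1485102/43 = -151290/43. The loss equals the DWL triangle ½·82·3690/43.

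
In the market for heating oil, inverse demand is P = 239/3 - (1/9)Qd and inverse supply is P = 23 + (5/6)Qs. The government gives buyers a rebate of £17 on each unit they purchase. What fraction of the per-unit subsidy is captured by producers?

Pre-subsidy: 239/3 - (1/9)Q = 23 + (5/6)Q gives Q* = 60 and P* = 73.
With the rebate, buyers effectively pay Pb = Ps − 17, where Ps is the price sellers receive.
On the curves, Pb = 239/3 - (1/9)Q and Ps = 23 + (5/6)Q; the wedge Ps − Pb = 17 gives 23 + (5/6)Q − (239/3 - (1/9)Q) = 17, so Q' = 78.
Then Pb = 239/3 − (1/9)·78 = 71 and Ps = 23 + (5/6)·78 = 88.
Buyers' price falls by P* − Pb = 73 − 71 = 2; sellers' price rises by Ps − P* = 88 − 73 = 15.
So producers capture 15/17 = 15/17 of each unit of subsidy.

Producer share = 15/17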